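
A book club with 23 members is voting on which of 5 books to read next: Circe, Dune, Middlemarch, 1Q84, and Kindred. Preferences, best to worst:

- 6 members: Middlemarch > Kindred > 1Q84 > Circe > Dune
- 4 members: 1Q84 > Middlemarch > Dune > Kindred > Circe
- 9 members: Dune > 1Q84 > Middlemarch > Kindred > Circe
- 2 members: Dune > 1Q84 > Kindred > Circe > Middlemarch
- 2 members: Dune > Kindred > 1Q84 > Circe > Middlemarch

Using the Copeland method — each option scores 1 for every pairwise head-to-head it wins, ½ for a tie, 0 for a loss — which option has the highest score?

Circe: loses to Dune, Middlemarch, 1Q84, and Kindred → score 0.
Dune: beats Circe, Middlemarch, 1Q84, and Kindred → score 4.
Middlemarch: beats Circe and Kindred; loses to Dune and 1Q84 → score 2.
1Q84: beats Circe, Middlemarch, and Kindred; loses to Dune → score 3.
Kindred: beats Circe; loses to Dune, Middlemarch, and 1Q84 → score 1.
Dune has the best pairwise record.

Dune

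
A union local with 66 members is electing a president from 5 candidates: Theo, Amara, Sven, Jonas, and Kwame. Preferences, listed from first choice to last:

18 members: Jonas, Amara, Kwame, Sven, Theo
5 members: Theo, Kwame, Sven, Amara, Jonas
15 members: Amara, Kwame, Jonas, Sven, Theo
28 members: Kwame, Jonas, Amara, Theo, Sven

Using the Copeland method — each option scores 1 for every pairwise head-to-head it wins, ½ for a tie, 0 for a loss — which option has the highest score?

Theo: ties Sven; loses to Amara, Jonas, and Kwame → score 0.5.
Amara: beats Theo and Sven; ties Kwame; loses to Jonas → score 2.5.
Sven: ties Theo; loses to Amara, Jonas, and Kwame → score 0.5.
Jonas: beats Theo, Amara, and Sven; loses to Kwame → score 3.
Kwame: beats Theo, Sven, and Jonas; ties Amara → score 3.5.
Kwame has the best pairwise record.

Kwame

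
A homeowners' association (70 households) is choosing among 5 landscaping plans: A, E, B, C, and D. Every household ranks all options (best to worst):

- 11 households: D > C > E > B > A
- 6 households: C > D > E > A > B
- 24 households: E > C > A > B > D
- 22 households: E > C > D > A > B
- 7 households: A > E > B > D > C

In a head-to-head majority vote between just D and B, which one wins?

Voters preferring D to B: 39; preferring B to D: 31.
D wins the head-to-head.

D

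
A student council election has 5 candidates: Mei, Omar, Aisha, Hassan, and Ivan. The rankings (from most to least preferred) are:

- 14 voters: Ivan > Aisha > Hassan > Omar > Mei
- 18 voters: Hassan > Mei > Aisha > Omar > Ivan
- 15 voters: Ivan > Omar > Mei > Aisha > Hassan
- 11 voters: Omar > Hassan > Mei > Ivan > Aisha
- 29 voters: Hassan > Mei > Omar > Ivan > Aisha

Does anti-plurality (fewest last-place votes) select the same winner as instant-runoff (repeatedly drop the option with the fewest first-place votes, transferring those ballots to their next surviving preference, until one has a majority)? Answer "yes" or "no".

no

Anti-plurality — last-place votes: Mei 14, Omar 0, Aisha 40, Hassan 15, Ivan 18. Winner: Omar.
Instant-runoff — R1 Mei 0, Omar 11, Aisha 0, Hassan 47, Ivan 29 (Hassan winner). Winner: Hassan.
The two methods disagree.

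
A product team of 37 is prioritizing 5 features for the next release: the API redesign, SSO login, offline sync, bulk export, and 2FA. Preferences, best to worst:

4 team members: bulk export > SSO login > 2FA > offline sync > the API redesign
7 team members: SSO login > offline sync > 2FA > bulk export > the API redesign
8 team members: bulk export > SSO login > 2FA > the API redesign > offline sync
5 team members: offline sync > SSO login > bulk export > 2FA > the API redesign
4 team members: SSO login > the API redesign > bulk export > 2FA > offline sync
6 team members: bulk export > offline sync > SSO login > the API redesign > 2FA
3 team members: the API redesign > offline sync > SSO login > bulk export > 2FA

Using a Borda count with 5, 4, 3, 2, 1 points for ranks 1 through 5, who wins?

SSO login

the API redesign: 4·1 + 7·1 + 8·2 + 5·1 + 4·4 + 6·2 + 3·5 = 75
SSO login: 4·4 + 7·5 + 8·4 + 5·4 + 4·5 + 6·3 + 3·3 = 150
offline sync: 4·2 + 7·4 + 8·1 + 5·5 + 4·1 + 6·4 + 3·4 = 109
bulk export: 4·5 + 7·2 + 8·5 + 5·3 + 4·3 + 6·5 + 3·2 = 137
2FA: 4·3 + 7·3 + 8·3 + 5·2 + 4·2 + 6·1 + 3·1 = 84
SSO login has the highest Borda score (150).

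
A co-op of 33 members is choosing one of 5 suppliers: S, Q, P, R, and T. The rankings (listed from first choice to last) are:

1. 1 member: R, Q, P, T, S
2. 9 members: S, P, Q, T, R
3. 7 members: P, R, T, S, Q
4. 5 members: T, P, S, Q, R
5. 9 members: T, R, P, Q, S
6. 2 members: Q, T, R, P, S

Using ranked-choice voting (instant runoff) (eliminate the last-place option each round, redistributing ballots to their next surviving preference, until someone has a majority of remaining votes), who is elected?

Round 1: S 9, Q 2, P 7, R 1, T 14. Eliminate R.
Round 2: S 9, Q 3, P 7, T 14. Eliminate Q.
Round 3: S 9, P 8, T 16. Eliminate P.
Round 4: S 9, T 24. T has a majority.

T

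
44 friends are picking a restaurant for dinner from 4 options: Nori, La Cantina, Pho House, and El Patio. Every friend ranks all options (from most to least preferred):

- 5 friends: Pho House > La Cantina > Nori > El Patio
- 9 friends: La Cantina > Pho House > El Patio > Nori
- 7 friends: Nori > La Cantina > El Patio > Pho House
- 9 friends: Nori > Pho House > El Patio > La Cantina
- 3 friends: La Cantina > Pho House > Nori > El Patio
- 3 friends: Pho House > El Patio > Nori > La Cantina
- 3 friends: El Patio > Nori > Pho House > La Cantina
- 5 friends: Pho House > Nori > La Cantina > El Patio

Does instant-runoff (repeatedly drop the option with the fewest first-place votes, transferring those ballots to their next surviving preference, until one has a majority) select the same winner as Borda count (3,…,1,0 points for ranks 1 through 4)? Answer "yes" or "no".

yes

Instant-runoff — R1 Nori 16, La Cantina 12, Pho House 13, El Patio 3 (El Patio out); R2 Nori 19, La Cantina 12, Pho House 13 (La Cantina out); R3 Nori 19, Pho House 25 (Pho House winner). Winner: Pho House.
Borda — scores: Nori 75, La Cantina 65, Pho House 84, El Patio 40. Winner: Pho House.
The two methods agree.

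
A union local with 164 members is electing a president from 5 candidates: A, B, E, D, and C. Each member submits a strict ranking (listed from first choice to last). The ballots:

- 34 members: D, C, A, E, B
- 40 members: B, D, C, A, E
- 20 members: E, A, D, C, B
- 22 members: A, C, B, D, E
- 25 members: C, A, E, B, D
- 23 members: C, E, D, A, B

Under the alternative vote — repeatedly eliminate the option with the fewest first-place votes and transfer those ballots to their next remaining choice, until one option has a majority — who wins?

Round 1: A 22, B 40, E 20, D 34, C 48. Eliminate E.
Round 2: A 42, B 40, D 34, C 48. Eliminate D.
Round 3: A 42, B 40, C 82. Eliminate B.
Round 4: A 42, C 122. C has a majority.

C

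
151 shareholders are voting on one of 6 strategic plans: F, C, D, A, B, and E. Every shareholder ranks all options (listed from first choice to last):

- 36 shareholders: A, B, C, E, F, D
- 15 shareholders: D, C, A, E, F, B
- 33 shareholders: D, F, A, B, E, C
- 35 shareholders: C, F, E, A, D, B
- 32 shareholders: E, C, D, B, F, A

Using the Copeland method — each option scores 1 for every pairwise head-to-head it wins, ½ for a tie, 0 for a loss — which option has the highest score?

F: beats A and B; loses to C, D, and E → score 2.
C: beats F, D, A, B, and E → score 5.
D: beats F, A, and B; loses to C and E → score 3.
A: beats B and E; loses to F, C, and D → score 2.
B: loses to F, C, D, A, and E → score 0.
E: beats F, D, and B; loses to C and A → score 3.
C has the best pairwise record.

C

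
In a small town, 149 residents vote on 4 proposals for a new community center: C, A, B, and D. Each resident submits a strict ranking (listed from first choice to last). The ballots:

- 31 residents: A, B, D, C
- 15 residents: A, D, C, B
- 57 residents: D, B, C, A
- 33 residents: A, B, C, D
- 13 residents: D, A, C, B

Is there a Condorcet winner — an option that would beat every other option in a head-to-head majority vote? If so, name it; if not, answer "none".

A

A vs C: 92–57 for A.
A vs B: 92–57 for A.
A vs D: 79–70 for A.
A beats every other option head-to-head.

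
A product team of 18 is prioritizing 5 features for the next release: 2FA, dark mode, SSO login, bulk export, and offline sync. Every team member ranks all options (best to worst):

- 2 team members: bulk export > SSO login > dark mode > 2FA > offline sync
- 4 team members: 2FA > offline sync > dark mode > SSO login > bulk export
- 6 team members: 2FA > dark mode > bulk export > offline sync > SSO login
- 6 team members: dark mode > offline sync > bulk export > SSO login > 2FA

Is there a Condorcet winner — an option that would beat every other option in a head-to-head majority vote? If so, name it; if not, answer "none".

2FA

2FA vs dark mode: 10–8 for 2FA.
2FA vs SSO login: 10–8 for 2FA.
2FA vs bulk export: 10–8 for 2FA.
2FA vs offline sync: 12–6 for 2FA.
2FA beats every other option head-to-head.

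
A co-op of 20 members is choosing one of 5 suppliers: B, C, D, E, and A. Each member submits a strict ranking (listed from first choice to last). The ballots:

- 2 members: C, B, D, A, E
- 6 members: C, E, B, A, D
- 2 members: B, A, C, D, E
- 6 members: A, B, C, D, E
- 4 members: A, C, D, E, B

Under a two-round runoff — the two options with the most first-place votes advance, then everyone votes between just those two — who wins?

Round 1 first-place votes: B 2, C 8, D 0, E 0, A 10.
A and C advance.
Runoff: A is preferred to C by 12 voters; C by 8.
A wins the runoff.

A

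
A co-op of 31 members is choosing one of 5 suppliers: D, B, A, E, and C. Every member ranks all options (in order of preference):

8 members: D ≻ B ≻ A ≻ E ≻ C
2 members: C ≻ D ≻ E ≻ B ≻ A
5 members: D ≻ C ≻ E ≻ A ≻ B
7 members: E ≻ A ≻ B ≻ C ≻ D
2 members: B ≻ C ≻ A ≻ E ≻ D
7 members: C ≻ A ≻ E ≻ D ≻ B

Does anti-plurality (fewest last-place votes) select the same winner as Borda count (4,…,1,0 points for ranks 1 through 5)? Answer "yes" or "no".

no

Anti-plurality — last-place votes: D 9, B 12, A 2, E 0, C 8. Winner: E.
Borda — scores: D 65, B 48, A 67, E 66, C 64. Winner: A.
The two methods disagree.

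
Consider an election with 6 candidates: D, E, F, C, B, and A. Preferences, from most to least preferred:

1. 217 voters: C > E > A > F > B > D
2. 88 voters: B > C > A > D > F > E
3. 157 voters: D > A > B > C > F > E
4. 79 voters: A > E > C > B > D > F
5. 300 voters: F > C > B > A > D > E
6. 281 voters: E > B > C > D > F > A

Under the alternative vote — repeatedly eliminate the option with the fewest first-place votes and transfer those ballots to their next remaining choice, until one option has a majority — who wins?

C

Round 1: D 157, E 281, F 300, C 217, B 88, A 79. Eliminate A.
Round 2: D 157, E 360, F 300, C 217, B 88. Eliminate B.
Round 3: D 157, E 360, F 300, C 305. Eliminate D.
Round 4: E 360, F 300, C 462. Eliminate F.
Round 5: E 360, C 762. C has a majority.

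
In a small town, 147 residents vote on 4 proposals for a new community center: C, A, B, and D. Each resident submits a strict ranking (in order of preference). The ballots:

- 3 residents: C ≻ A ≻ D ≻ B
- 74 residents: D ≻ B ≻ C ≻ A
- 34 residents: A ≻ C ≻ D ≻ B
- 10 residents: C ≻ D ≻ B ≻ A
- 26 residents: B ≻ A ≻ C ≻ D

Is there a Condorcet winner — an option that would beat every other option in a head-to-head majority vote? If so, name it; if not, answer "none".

D

D vs C: 74–73 for D.
D vs A: 84–63 for D.
D vs B: 121–26 for D.
D beats every other option head-to-head.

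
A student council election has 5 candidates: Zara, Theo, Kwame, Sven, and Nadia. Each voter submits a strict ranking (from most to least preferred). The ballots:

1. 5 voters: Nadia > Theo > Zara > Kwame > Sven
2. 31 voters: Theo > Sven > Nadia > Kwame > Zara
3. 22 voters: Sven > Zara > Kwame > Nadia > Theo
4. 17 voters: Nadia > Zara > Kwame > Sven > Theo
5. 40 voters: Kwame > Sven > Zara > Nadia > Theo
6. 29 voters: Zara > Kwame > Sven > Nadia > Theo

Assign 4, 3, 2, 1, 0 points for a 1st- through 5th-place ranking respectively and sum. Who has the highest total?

Zara: 5·2 + 31·0 + 22·3 + 17·3 + 40·2 + 29·4 = 323
Theo: 5·3 + 31·4 + 22·0 + 17·0 + 40·0 + 29·0 = 139
Kwame: 5·1 + 31·1 + 22·2 + 17·2 + 40·4 + 29·3 = 361
Sven: 5·0 + 31·3 + 22·4 + 17·1 + 40·3 + 29·2 = 376
Nadia: 5·4 + 31·2 + 22·1 + 17·4 + 40·1 + 29·1 = 241
Sven has the highest Borda score (376).

Sven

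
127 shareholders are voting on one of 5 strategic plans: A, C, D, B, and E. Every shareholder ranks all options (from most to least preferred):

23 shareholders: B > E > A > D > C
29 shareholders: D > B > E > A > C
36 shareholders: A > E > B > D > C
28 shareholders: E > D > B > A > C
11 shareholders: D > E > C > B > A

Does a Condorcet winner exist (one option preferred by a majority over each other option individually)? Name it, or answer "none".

E vs A: 91–36 for E.
E vs C: 127–0 for E.
E vs D: 87–40 for E.
E vs B: 75–52 for E.
E beats every other option head-to-head.

E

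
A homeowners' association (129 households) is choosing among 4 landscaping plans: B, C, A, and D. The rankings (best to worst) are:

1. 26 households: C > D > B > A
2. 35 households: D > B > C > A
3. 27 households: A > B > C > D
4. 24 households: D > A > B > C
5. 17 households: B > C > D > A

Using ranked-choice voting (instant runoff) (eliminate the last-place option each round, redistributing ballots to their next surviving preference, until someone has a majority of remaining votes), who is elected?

Round 1: B 17, C 26, A 27, D 59. Eliminate B.
Round 2: C 43, A 27, D 59. Eliminate A.
Round 3: C 70, D 59. C has a majority.

C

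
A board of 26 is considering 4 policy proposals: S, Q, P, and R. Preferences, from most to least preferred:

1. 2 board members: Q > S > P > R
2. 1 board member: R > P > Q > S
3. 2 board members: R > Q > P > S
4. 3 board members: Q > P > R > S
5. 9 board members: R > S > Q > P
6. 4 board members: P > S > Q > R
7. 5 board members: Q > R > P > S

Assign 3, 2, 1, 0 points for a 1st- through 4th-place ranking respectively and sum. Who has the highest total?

S: 2·2 + 1·0 + 2·0 + 3·0 + 9·2 + 4·2 + 5·0 = 30
Q: 2·3 + 1·1 + 2·2 + 3·3 + 9·1 + 4·1 + 5·3 = 48
P: 2·1 + 1·2 + 2·1 + 3·2 + 9·0 + 4·3 + 5·1 = 29
R: 2·0 + 1·3 + 2·3 + 3·1 + 9·3 + 4·0 + 5·2 = 49
R has the highest Borda score (49).

R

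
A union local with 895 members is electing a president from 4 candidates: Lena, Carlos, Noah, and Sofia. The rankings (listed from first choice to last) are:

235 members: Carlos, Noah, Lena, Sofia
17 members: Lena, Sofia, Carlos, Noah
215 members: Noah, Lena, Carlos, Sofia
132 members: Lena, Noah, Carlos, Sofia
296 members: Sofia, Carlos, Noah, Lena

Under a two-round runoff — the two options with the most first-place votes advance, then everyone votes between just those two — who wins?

Round 1 first-place votes: Lena 149, Carlos 235, Noah 215, Sofia 296.
Sofia and Carlos advance.
Runoff: Sofia is preferred to Carlos by 313 voters; Carlos by 582.
Carlos wins the runoff.

Carlos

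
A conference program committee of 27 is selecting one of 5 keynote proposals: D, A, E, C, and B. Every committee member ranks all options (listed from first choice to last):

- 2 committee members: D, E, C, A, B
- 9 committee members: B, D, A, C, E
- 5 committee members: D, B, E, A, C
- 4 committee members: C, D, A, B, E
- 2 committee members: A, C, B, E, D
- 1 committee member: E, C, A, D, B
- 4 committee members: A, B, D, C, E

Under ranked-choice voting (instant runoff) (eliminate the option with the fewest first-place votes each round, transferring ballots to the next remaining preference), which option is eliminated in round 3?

Round 1: D 7, A 6, E 1, C 4, B 9. Eliminate E.
Round 2: D 7, A 6, C 5, B 9. Eliminate C.
Round 3: D 11, A 7, B 9. Eliminate A.

A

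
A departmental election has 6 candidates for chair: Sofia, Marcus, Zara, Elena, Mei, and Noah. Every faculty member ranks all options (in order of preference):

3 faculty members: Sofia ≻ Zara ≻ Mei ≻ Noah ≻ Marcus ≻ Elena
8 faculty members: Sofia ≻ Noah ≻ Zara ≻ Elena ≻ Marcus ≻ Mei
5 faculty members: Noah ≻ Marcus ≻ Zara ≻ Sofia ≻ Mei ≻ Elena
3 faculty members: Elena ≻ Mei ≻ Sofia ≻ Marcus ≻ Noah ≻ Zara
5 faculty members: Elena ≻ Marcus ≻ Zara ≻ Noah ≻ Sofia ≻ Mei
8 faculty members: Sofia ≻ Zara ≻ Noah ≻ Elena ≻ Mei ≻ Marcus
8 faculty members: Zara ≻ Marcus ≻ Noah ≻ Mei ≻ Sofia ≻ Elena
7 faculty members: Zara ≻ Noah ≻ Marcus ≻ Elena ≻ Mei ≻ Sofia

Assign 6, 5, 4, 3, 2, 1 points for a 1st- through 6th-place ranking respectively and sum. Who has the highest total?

Zara

Sofia: 3·6 + 8·6 + 5·3 + 3·4 + 5·2 + 8·6 + 8·2 + 7·1 = 174
Marcus: 3·2 + 8·2 + 5·5 + 3·3 + 5·5 + 8·1 + 8·5 + 7·4 = 157
Zara: 3·5 + 8·4 + 5·4 + 3·1 + 5·4 + 8·5 + 8·6 + 7·6 = 220
Elena: 3·1 + 8·3 + 5·1 + 3·6 + 5·6 + 8·3 + 8·1 + 7·3 = 133
Mei: 3·4 + 8·1 + 5·2 + 3·5 + 5·1 + 8·2 + 8·3 + 7·2 = 104
Noah: 3·3 + 8·5 + 5·6 + 3·2 + 5·3 + 8·4 + 8·4 + 7·5 = 199
Zara has the highest Borda score (220).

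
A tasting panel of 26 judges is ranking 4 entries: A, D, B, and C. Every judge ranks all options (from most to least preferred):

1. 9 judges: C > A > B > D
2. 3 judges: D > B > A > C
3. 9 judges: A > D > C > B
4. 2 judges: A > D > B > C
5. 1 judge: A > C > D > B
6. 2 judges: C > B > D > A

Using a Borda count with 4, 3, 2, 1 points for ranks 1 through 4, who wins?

A

A: 9·3 + 3·2 + 9·4 + 2·4 + 1·4 + 2·1 = 83
D: 9·1 + 3·4 + 9·3 + 2·3 + 1·2 + 2·2 = 60
B: 9·2 + 3·3 + 9·1 + 2·2 + 1·1 + 2·3 = 47
C: 9·4 + 3·1 + 9·2 + 2·1 + 1·3 + 2·4 = 70
A has the highest Borda score (83).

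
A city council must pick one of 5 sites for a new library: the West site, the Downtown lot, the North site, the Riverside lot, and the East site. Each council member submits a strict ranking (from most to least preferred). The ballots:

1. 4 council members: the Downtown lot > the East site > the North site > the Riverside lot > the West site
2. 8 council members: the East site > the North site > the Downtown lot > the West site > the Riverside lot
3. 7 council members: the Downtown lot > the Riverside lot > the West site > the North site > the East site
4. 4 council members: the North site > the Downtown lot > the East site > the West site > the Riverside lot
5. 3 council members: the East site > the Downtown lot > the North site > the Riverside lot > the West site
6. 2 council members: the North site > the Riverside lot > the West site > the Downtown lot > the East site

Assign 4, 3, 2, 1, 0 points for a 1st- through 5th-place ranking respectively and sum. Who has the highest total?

the Downtown lot

the West site: 4·0 + 8·1 + 7·2 + 4·1 + 3·0 + 2·2 = 30
the Downtown lot: 4·4 + 8·2 + 7·4 + 4·3 + 3·3 + 2·1 = 83
the North site: 4·2 + 8·3 + 7·1 + 4·4 + 3·2 + 2·4 = 69
the Riverside lot: 4·1 + 8·0 + 7·3 + 4·0 + 3·1 + 2·3 = 34
the East site: 4·3 + 8·4 + 7·0 + 4·2 + 3·4 + 2·0 = 64
the Downtown lot has the highest Borda score (83).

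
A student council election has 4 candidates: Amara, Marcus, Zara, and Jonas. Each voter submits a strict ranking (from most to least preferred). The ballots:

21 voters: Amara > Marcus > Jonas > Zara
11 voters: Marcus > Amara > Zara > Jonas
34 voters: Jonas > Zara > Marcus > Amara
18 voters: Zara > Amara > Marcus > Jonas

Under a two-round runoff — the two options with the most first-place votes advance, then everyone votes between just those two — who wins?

Round 1 first-place votes: Amara 21, Marcus 11, Zara 18, Jonas 34.
Jonas and Amara advance.
Runoff: Jonas is preferred to Amara by 34 voters; Amara by 50.
Amara wins the runoff.

Amara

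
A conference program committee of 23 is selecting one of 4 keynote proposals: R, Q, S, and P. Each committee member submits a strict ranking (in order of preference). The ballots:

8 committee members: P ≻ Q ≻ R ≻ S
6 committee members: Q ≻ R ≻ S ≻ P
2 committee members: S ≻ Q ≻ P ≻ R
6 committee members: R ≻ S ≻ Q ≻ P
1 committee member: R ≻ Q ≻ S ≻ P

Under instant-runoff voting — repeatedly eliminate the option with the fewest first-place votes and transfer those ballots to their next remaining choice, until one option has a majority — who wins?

Round 1: R 7, Q 6, S 2, P 8. Eliminate S.
Round 2: R 7, Q 8, P 8. Eliminate R.
Round 3: Q 15, P 8. Q has a majority.

Q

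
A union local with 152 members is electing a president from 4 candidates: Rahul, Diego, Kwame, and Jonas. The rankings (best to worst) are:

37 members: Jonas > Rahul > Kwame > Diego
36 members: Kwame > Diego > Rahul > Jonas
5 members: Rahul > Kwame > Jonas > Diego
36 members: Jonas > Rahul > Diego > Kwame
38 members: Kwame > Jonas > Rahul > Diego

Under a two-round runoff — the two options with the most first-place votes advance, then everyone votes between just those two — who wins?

Kwame

Round 1 first-place votes: Rahul 5, Diego 0, Kwame 74, Jonas 73.
Kwame and Jonas advance.
Runoff: Kwame is preferred to Jonas by 79 voters; Jonas by 73.
Kwame wins the runoff.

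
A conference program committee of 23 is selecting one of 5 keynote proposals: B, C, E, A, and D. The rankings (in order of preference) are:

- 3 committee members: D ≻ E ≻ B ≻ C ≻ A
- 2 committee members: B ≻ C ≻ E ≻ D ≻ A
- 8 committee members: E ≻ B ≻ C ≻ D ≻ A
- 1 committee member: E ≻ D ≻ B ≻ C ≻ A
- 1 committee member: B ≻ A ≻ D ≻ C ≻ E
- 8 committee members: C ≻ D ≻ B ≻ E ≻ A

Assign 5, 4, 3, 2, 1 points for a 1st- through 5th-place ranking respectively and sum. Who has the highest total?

B

B: 3·3 + 2·5 + 8·4 + 1·3 + 1·5 + 8·3 = 83
C: 3·2 + 2·4 + 8·3 + 1·2 + 1·2 + 8·5 = 82
E: 3·4 + 2·3 + 8·5 + 1·5 + 1·1 + 8·2 = 80
A: 3·1 + 2·1 + 8·1 + 1·1 + 1·4 + 8·1 = 26
D: 3·5 + 2·2 + 8·2 + 1·4 + 1·3 + 8·4 = 74
B has the highest Borda score (83).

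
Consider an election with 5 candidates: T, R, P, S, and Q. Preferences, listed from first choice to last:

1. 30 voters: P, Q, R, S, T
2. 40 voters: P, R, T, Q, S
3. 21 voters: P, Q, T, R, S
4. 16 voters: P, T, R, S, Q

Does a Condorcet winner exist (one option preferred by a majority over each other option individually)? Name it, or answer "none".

P

P vs T: 107–0 for P.
P vs R: 107–0 for P.
P vs S: 107–0 for P.
P vs Q: 107–0 for P.
P beats every other option head-to-head.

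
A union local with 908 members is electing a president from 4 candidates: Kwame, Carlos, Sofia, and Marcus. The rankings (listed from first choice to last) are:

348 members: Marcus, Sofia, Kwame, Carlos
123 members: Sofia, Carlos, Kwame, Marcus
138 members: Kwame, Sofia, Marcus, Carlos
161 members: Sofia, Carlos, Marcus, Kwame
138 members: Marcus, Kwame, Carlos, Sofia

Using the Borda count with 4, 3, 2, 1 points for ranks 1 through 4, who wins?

Sofia

Kwame: 348·2 + 123·2 + 138·4 + 161·1 + 138·3 = 2069
Carlos: 348·1 + 123·3 + 138·1 + 161·3 + 138·2 = 1614
Sofia: 348·3 + 123·4 + 138·3 + 161·4 + 138·1 = 2732
Marcus: 348·4 + 123·1 + 138·2 + 161·2 + 138·4 = 2665
Sofia has the highest Borda score (2732).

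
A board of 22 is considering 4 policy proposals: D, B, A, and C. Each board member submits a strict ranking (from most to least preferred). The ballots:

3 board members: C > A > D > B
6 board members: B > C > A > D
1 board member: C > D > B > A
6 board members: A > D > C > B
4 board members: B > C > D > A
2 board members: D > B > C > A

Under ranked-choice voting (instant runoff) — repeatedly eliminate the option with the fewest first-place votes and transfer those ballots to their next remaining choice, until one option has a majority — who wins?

B

Round 1: D 2, B 10, A 6, C 4. Eliminate D.
Round 2: B 12, A 6, C 4. B has a majority.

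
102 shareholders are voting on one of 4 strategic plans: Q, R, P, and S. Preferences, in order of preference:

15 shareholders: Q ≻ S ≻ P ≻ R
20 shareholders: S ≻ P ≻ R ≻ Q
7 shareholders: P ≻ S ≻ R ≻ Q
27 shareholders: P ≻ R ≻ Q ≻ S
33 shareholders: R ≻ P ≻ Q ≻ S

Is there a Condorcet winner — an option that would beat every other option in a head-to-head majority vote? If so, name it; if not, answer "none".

P vs Q: 87–15 for P.
P vs R: 69–33 for P.
P vs S: 67–35 for P.
P beats every other option head-to-head.

P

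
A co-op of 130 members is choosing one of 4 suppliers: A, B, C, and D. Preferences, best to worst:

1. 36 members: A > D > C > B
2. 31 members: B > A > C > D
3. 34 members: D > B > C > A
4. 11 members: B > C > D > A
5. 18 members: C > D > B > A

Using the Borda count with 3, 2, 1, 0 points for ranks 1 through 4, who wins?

D

A: 36·3 + 31·2 + 34·0 + 11·0 + 18·0 = 170
B: 36·0 + 31·3 + 34·2 + 11·3 + 18·1 = 212
C: 36·1 + 31·1 + 34·1 + 11·2 + 18·3 = 177
D: 36·2 + 31·0 + 34·3 + 11·1 + 18·2 = 221
D has the highest Borda score (221).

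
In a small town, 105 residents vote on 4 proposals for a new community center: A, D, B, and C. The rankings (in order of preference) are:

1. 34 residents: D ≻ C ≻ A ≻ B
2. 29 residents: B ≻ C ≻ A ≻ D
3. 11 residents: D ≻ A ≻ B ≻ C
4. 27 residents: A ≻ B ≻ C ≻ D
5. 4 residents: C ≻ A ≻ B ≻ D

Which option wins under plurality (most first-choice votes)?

D

First-place votes: A 27, D 45, B 29, C 4.
D has the most first-place votes.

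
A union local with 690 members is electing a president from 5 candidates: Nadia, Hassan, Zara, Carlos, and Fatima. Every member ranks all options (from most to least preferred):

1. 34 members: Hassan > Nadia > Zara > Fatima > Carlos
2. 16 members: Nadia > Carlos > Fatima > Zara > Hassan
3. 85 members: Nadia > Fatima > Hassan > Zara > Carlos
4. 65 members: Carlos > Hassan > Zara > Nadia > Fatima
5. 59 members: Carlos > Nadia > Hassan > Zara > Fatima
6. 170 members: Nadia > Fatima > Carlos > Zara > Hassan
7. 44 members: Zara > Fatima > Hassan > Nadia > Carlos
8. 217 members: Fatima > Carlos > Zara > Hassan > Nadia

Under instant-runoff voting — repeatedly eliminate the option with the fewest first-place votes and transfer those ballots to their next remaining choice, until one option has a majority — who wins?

Round 1: Nadia 271, Hassan 34, Zara 44, Carlos 124, Fatima 217. Eliminate Hassan.
Round 2: Nadia 305, Zara 44, Carlos 124, Fatima 217. Eliminate Zara.
Round 3: Nadia 305, Carlos 124, Fatima 261. Eliminate Carlos.
Round 4: Nadia 429, Fatima 261. Nadia has a majority.

Nadia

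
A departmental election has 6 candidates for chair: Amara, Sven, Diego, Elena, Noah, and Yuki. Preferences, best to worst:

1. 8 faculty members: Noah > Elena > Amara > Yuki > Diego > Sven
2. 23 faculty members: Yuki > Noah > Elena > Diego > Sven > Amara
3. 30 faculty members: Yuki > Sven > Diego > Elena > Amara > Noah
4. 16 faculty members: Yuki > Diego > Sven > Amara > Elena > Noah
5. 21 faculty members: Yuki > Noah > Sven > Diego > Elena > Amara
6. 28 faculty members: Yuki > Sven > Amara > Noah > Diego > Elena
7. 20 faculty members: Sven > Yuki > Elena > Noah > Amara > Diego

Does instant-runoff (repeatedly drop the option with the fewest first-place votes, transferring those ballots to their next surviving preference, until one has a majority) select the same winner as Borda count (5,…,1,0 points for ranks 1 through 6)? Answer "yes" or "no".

Instant-runoff — R1 Amara 0, Sven 20, Diego 0, Elena 0, Noah 8, Yuki 118 (Yuki winner). Winner: Yuki.
Borda — scores: Amara 190, Sven 466, Diego 278, Elena 258, Noah 312, Yuki 686. Winner: Yuki.
The two methods agree.

yes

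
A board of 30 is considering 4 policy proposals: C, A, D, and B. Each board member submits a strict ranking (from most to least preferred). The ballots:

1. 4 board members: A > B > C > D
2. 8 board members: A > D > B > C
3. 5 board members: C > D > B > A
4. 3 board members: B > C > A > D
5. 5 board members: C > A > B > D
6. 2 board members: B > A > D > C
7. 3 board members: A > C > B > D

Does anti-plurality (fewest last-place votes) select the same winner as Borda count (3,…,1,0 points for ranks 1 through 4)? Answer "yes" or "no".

no

Anti-plurality — last-place votes: C 10, A 5, D 15, B 0. Winner: B.
Borda — scores: C 46, A 62, D 28, B 44. Winner: A.
The two methods disagree.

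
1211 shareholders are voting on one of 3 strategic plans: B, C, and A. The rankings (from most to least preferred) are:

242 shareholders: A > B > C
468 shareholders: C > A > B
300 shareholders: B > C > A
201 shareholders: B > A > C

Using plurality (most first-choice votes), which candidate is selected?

First-place votes: B 501, C 468, A 242.
B has the most first-place votes.

B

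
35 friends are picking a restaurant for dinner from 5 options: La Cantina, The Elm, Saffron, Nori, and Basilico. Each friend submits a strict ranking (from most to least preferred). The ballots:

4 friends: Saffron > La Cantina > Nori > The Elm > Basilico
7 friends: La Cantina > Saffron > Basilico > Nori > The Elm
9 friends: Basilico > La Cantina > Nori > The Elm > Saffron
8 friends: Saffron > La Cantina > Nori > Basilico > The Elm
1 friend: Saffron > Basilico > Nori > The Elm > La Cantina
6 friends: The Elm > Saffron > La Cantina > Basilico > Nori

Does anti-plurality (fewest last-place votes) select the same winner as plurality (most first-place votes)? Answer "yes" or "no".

Anti-plurality — last-place votes: La Cantina 1, The Elm 15, Saffron 9, Nori 6, Basilico 4. Winner: La Cantina.
Plurality — first-place votes: La Cantina 7, The Elm 6, Saffron 13, Nori 0, Basilico 9. Winner: Saffron.
The two methods disagree.

no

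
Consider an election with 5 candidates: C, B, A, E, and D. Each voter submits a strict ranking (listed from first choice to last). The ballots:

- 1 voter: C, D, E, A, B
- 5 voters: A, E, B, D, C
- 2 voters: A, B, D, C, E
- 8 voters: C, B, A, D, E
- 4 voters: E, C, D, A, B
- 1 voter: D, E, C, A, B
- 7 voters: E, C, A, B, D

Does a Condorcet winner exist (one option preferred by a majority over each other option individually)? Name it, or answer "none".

none

Checking pairwise contests:
E beats C 17–11.
C beats B 21–7.
C beats A 21–7.
A beats E 15–13.
C beats D 20–8.
Every option loses at least one head-to-head, so there is no Condorcet winner.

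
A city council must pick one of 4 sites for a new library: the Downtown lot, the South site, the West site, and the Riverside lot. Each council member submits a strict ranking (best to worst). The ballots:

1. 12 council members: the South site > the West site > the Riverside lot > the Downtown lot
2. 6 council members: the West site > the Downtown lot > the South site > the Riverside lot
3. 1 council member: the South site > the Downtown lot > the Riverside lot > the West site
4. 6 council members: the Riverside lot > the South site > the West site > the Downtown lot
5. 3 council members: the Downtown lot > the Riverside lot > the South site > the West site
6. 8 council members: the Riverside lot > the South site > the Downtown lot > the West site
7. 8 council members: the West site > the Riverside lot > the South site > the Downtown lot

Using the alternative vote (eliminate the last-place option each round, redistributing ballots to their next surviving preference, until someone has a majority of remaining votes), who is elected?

Round 1: the Downtown lot 3, the South site 13, the West site 14, the Riverside lot 14. Eliminate the Downtown lot.
Round 2: the South site 13, the West site 14, the Riverside lot 17. Eliminate the South site.
Round 3: the West site 26, the Riverside lot 18. The West site has a majority.

the West site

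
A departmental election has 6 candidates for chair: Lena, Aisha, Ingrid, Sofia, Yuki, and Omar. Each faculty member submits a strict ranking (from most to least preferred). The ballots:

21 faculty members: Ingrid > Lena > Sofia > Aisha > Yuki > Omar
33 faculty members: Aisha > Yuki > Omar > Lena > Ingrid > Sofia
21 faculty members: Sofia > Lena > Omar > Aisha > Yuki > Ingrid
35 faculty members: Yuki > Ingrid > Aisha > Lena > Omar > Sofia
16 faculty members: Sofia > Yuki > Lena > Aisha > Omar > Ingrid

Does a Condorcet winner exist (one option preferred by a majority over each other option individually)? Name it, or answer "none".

Aisha

Aisha vs Lena: 68–58 for Aisha.
Aisha vs Ingrid: 70–56 for Aisha.
Aisha vs Sofia: 68–58 for Aisha.
Aisha vs Yuki: 75–51 for Aisha.
Aisha vs Omar: 105–21 for Aisha.
Aisha beats every other option head-to-head.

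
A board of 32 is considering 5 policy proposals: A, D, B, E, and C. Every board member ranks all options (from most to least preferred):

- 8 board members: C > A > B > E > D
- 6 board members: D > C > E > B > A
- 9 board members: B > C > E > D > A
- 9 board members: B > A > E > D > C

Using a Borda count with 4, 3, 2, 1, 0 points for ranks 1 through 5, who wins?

B

A: 8·3 + 6·0 + 9·0 + 9·3 = 51
D: 8·0 + 6·4 + 9·1 + 9·1 = 42
B: 8·2 + 6·1 + 9·4 + 9·4 = 94
E: 8·1 + 6·2 + 9·2 + 9·2 = 56
C: 8·4 + 6·3 + 9·3 + 9·0 = 77
B has the highest Borda score (94).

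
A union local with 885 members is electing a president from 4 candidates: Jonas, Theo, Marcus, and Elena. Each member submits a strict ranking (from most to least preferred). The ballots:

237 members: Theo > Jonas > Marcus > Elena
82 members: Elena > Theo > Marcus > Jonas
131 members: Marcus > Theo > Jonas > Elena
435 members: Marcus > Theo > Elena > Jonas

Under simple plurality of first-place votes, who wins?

Marcus

First-place votes: Jonas 0, Theo 237, Marcus 566, Elena 82.
Marcus has the most first-place votes.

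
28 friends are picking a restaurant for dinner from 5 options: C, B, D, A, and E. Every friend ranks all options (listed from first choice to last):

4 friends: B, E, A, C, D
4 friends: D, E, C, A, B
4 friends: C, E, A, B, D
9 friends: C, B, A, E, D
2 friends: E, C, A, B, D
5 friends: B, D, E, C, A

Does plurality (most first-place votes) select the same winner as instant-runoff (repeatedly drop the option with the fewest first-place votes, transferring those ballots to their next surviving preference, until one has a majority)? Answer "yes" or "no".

Plurality — first-place votes: C 13, B 9, D 4, A 0, E 2. Winner: C.
Instant-runoff — R1 C 13, B 9, D 4, A 0, E 2 (A out); R2 C 13, B 9, D 4, E 2 (E out); R3 C 15, B 9, D 4 (C winner). Winner: C.
The two methods agree.

yes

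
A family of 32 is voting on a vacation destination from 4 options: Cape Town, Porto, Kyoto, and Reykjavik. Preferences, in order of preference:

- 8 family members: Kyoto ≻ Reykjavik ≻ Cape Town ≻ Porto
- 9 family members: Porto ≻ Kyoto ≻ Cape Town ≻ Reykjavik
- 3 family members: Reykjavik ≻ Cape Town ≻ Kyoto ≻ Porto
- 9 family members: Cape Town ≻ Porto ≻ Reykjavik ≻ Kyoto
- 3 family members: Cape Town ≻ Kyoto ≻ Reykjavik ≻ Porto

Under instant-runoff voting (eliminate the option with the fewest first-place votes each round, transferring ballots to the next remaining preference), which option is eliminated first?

Round 1: Cape Town 12, Porto 9, Kyoto 8, Reykjavik 3. Eliminate Reykjavik.

Reykjavik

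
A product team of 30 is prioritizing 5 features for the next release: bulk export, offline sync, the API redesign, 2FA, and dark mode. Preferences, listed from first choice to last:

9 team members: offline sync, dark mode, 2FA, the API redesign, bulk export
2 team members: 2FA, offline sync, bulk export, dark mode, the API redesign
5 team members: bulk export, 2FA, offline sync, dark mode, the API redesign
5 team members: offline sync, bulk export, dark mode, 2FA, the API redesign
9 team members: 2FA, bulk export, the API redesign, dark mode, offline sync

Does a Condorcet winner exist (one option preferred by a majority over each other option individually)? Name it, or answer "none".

2FA

2FA vs bulk export: 20–10 for 2FA.
2FA vs offline sync: 16–14 for 2FA.
2FA vs the API redesign: 30–0 for 2FA.
2FA vs dark mode: 16–14 for 2FA.
2FA beats every other option head-to-head.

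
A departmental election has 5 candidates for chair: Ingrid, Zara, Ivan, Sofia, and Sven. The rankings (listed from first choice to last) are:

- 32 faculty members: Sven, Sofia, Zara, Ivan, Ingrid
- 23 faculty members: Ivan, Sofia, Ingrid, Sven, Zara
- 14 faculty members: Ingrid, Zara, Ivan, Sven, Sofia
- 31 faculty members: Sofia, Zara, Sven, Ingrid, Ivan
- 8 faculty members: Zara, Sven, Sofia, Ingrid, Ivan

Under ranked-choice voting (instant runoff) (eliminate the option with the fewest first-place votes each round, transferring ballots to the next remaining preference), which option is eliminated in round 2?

Ingrid

Round 1: Ingrid 14, Zara 8, Ivan 23, Sofia 31, Sven 32. Eliminate Zara.
Round 2: Ingrid 14, Ivan 23, Sofia 31, Sven 40. Eliminate Ingrid.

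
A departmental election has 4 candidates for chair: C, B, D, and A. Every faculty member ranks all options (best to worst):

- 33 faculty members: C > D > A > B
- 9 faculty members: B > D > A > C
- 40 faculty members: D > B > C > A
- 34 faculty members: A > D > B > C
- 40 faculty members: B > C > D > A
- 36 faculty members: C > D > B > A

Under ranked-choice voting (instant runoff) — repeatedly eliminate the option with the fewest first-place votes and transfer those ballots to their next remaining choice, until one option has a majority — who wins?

Round 1: C 69, B 49, D 40, A 34. Eliminate A.
Round 2: C 69, B 49, D 74. Eliminate B.
Round 3: C 109, D 83. C has a majority.

C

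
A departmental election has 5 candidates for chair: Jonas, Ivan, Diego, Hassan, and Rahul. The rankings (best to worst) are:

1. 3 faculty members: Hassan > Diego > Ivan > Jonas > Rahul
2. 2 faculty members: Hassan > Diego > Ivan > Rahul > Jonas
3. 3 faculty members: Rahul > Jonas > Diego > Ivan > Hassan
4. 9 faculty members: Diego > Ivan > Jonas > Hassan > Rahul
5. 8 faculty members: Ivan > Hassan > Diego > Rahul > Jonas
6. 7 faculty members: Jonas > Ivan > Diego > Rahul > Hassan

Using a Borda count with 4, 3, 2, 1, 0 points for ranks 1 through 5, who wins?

Jonas: 3·1 + 2·0 + 3·3 + 9·2 + 8·0 + 7·4 = 58
Ivan: 3·2 + 2·2 + 3·1 + 9·3 + 8·4 + 7·3 = 93
Diego: 3·3 + 2·3 + 3·2 + 9·4 + 8·2 + 7·2 = 87
Hassan: 3·4 + 2·4 + 3·0 + 9·1 + 8·3 + 7·0 = 53
Rahul: 3·0 + 2·1 + 3·4 + 9·0 + 8·1 + 7·1 = 29
Ivan has the highest Borda score (93).

Ivan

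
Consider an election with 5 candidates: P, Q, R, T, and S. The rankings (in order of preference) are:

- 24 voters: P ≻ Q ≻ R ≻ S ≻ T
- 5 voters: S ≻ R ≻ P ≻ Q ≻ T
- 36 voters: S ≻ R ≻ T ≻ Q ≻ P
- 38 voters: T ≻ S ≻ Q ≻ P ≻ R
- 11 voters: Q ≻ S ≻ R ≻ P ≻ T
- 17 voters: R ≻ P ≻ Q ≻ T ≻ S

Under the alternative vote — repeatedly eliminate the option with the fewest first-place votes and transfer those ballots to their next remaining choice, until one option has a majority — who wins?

S

Round 1: P 24, Q 11, R 17, T 38, S 41. Eliminate Q.
Round 2: P 24, R 17, T 38, S 52. Eliminate R.
Round 3: P 41, T 38, S 52. Eliminate T.
Round 4: P 41, S 90. S has a majority.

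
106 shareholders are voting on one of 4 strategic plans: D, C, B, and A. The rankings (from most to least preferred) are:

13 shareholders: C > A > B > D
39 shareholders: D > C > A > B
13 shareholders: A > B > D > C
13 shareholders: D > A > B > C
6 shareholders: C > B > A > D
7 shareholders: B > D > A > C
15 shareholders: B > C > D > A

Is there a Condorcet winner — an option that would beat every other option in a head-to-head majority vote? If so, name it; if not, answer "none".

none

Checking pairwise contests:
B beats D 54–52.
D beats C 72–34.
C beats B 58–48.
D beats A 74–32.
Every option loses at least one head-to-head, so there is no Condorcet winner.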